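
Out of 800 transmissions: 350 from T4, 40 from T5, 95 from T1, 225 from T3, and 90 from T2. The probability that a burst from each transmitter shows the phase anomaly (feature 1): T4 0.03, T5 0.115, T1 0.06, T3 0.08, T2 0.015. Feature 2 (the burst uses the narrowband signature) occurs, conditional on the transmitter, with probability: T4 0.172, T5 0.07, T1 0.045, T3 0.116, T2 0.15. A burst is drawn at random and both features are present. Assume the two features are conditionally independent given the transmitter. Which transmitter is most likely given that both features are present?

T3

Prior × likelihood for each hypothesis:
  T4: 0.4375 × 0.03 × 0.172 = 0.0022575
  T5: 0.05 × 0.115 × 0.07 = 0.0004025
  T1: 0.11875 × 0.06 × 0.045 = 0.000320625
  T3: 0.28125 × 0.08 × 0.116 = 0.00261
  T2: 0.1125 × 0.015 × 0.15 = 0.000253125
Total = 0.00584375.
Largest term belongs to T3, so T3 is most probable.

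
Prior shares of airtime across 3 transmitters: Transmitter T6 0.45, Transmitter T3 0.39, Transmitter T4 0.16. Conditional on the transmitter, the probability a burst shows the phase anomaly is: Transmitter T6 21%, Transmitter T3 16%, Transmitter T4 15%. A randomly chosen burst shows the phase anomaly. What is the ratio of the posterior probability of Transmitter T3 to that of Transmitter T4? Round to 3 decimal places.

2.600

Unnormalized posteriors (prior × likelihood):
  Transmitter T6: 0.45 × 0.21 = 0.0945
  Transmitter T3: 0.39 × 0.16 = 0.0624
  Transmitter T4: 0.16 × 0.15 = 0.024
Normalizing constant = 0.1809.
The ratio is 0.0624 / 0.024 (the normalizer cancels) = 2.600.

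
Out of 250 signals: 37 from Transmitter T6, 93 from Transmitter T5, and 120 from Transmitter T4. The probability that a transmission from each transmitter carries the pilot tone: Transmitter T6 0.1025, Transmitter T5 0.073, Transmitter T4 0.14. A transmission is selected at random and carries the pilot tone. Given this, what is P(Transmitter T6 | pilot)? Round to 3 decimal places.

0.139

Unnormalized posteriors (prior × likelihood):
  Transmitter T6: 0.148 × 0.1025 = 0.01517
  Transmitter T5: 0.372 × 0.073 = 0.027156
  Transmitter T4: 0.48 × 0.14 = 0.0672
Sum = 0.109526.
P(Transmitter T6 | evidence) = 0.01517 / 0.109526 ≈ 0.139.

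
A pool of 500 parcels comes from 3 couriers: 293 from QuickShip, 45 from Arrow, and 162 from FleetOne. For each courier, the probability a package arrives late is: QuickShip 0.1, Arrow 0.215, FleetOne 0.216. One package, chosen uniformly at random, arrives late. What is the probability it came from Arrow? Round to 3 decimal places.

0.131

Prior × likelihood for each hypothesis:
  QuickShip: 0.586 × 0.1 = 0.0586
  Arrow: 0.09 × 0.215 = 0.01935
  FleetOne: 0.324 × 0.216 = 0.069984
Total = 0.147934.
P(Arrow | evidence) = 0.01935 / 0.147934 ≈ 0.131.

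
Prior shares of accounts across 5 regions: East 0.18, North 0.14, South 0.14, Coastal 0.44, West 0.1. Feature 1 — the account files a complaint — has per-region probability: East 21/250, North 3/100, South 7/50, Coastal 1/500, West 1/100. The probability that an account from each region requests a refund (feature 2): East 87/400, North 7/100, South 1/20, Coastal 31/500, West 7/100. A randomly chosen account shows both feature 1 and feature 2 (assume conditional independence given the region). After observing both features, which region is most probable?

East

Compute prior × likelihood for every hypothesis:
  East: 0.18 × 0.084 × 0.2175 = 0.0032886
  North: 0.14 × 0.03 × 0.07 = 0.000294
  South: 0.14 × 0.14 × 0.05 = 0.00098
  Coastal: 0.44 × 0.002 × 0.062 = 0.00005456
  West: 0.1 × 0.01 × 0.07 = 0.00007
Sum = 0.00468716.
Largest term belongs to East, so East is most probable.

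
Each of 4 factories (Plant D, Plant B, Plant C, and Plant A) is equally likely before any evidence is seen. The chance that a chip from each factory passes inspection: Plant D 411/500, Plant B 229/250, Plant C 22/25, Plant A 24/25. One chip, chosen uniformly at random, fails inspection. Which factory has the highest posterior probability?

Plant D

Taking complements, P(nonconforming | each) = Plant D 0.178, Plant B 0.084, Plant C 0.12, Plant A 0.04.
Since the prior is uniform, the posterior is proportional to the likelihood:
  Plant D: 0.178
  Plant B: 0.084
  Plant C: 0.12
  Plant A: 0.04
Total = 0.422.
Largest term belongs to Plant D, so Plant D is most probable.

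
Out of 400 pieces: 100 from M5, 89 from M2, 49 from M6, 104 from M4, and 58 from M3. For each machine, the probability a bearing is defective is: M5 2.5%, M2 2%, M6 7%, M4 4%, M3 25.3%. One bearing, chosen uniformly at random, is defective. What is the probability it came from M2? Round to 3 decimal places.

0.067

By Bayes' rule, posterior ∝ prior × likelihood:
  M5: 0.25 × 0.025 = 0.00625
  M2: 0.2225 × 0.02 = 0.00445
  M6: 0.1225 × 0.07 = 0.008575
  M4: 0.26 × 0.04 = 0.0104
  M3: 0.145 × 0.253 = 0.036685
Normalizing constant = 0.06636.
P(M2 | evidence) = 0.00445 / 0.06636 ≈ 0.067.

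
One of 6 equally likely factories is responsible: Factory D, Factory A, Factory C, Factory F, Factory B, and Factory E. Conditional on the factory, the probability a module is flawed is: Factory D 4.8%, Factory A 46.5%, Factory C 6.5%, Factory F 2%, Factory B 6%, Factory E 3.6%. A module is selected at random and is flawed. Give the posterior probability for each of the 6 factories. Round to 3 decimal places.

Factory D 0.069, Factory A 0.670, Factory C 0.094, Factory F 0.029, Factory B 0.086, Factory E 0.052

With a uniform prior (1/6 each), posterior ∝ likelihood:
  Factory D: 0.048
  Factory A: 0.465
  Factory C: 0.065
  Factory F: 0.02
  Factory B: 0.06
  Factory E: 0.036
Total = 0.694.
P(Factory D | flawed) = 0.048/0.694 ≈ 0.069
P(Factory A | flawed) = 0.465/0.694 ≈ 0.670
P(Factory C | flawed) = 0.065/0.694 ≈ 0.094
P(Factory F | flawed) = 0.02/0.694 ≈ 0.029
P(Factory B | flawed) = 0.06/0.694 ≈ 0.086
P(Factory E | flawed) = 0.036/0.694 ≈ 0.052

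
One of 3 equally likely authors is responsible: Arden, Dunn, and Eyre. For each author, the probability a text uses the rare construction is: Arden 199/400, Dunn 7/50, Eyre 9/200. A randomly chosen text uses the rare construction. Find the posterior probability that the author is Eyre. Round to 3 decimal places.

0.066

Since the prior is uniform, the posterior is proportional to the likelihood:
  Arden: 0.4975
  Dunn: 0.14
  Eyre: 0.045
Total = 0.6825.
P(Eyre | evidence) = 0.045 / 0.6825 ≈ 0.066.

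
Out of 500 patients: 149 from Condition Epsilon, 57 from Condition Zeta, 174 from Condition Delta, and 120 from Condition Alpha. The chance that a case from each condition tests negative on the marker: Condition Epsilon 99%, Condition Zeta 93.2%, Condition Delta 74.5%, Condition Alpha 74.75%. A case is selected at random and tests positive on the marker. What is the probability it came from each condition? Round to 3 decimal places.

Condition Epsilon 0.019, Condition Zeta 0.048, Condition Delta 0.554, Condition Alpha 0.379

Taking complements, P(marker-positive | each) = Condition Epsilon 0.01, Condition Zeta 0.068, Condition Delta 0.255, Condition Alpha 0.2525.
Prior × likelihood for each hypothesis:
  Condition Epsilon: 0.298 × 0.01 = 0.00298
  Condition Zeta: 0.114 × 0.068 = 0.007752
  Condition Delta: 0.348 × 0.255 = 0.08874
  Condition Alpha: 0.24 × 0.2525 = 0.0606
Normalizing constant = 0.160072.
P(Condition Epsilon | marker-positive) = 0.00298/0.160072 ≈ 0.019
P(Condition Zeta | marker-positive) = 0.007752/0.160072 ≈ 0.048
P(Condition Delta | marker-positive) = 0.08874/0.160072 ≈ 0.554
P(Condition Alpha | marker-positive) = 0.0606/0.160072 ≈ 0.379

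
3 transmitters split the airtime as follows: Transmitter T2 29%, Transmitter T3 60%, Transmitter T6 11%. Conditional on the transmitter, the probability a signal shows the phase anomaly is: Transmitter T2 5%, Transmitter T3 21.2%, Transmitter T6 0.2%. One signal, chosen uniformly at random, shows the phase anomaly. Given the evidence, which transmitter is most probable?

By Bayes' rule, posterior ∝ prior × likelihood:
  Transmitter T2: 0.29 × 0.05 = 0.0145
  Transmitter T3: 0.6 × 0.212 = 0.1272
  Transmitter T6: 0.11 × 0.002 = 0.00022
Sum = 0.14192.
Largest term belongs to Transmitter T3, so Transmitter T3 is most probable.

Transmitter T3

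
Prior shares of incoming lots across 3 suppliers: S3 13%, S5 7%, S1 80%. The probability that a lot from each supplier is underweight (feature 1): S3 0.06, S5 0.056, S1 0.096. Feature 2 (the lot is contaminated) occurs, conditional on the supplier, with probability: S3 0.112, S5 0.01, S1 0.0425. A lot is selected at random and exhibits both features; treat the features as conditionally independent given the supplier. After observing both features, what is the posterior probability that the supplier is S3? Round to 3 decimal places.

By Bayes' rule, posterior ∝ prior × likelihood:
  S3: 0.13 × 0.06 × 0.112 = 0.0008736
  S5: 0.07 × 0.056 × 0.01 = 0.0000392
  S1: 0.8 × 0.096 × 0.0425 = 0.003264
Sum = 0.0041768.
P(S3 | evidence) = 0.0008736 / 0.0041768 ≈ 0.209.

0.209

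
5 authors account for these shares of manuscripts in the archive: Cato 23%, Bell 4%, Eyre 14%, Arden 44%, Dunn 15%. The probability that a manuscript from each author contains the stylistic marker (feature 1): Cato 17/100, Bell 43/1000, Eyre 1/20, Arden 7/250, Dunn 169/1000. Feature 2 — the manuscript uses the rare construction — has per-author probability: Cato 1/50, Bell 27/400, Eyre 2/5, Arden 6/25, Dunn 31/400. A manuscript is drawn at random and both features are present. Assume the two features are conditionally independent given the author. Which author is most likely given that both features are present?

By Bayes' rule, posterior ∝ prior × likelihood:
  Cato: 0.23 × 0.17 × 0.02 = 0.000782
  Bell: 0.04 × 0.043 × 0.0675 = 0.0001161
  Eyre: 0.14 × 0.05 × 0.4 = 0.0028
  Arden: 0.44 × 0.028 × 0.24 = 0.0029568
  Dunn: 0.15 × 0.169 × 0.0775 = 0.001964625
Sum = 0.008619525.
Largest term belongs to Arden, so Arden is most probable.

Arden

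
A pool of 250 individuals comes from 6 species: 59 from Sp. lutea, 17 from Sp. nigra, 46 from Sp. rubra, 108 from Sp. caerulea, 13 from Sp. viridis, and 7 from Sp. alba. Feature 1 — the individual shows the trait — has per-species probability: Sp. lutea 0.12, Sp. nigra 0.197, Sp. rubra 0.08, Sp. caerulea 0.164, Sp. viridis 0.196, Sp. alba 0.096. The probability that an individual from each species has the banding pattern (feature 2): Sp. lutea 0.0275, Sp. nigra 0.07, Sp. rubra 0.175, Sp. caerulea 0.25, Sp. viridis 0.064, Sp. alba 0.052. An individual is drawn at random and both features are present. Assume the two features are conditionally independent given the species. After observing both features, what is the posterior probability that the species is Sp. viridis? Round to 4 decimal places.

By Bayes' rule, posterior ∝ prior × likelihood:
  Sp. lutea: 0.236 × 0.12 × 0.0275 = 0.0007788
  Sp. nigra: 0.068 × 0.197 × 0.07 = 0.00093772
  Sp. rubra: 0.184 × 0.08 × 0.175 = 0.002576
  Sp. caerulea: 0.432 × 0.164 × 0.25 = 0.017712
  Sp. viridis: 0.052 × 0.196 × 0.064 = 0.000652288
  Sp. alba: 0.028 × 0.096 × 0.052 = 0.000139776
Normalizing constant = 0.022796584.
P(Sp. viridis | evidence) = 0.000652288 / 0.022796584 ≈ 0.0286.

0.0286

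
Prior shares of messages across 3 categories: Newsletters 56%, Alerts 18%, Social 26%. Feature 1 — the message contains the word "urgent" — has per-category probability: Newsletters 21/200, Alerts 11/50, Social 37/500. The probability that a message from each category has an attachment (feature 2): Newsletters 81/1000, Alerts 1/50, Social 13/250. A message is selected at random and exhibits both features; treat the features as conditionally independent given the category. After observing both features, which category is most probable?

Prior × likelihood for each hypothesis:
  Newsletters: 0.56 × 0.105 × 0.081 = 0.0047628
  Alerts: 0.18 × 0.22 × 0.02 = 0.000792
  Social: 0.26 × 0.074 × 0.052 = 0.00100048
Sum = 0.00655528.
Largest term belongs to Newsletters, so Newsletters is most probable.

Newsletters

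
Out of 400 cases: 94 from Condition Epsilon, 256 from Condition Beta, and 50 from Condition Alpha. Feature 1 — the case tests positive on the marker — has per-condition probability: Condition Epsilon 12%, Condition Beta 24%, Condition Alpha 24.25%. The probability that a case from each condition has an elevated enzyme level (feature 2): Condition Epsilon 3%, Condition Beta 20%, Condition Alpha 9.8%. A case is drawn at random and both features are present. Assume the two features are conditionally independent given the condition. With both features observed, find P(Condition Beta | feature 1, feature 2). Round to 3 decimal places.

By Bayes' rule, posterior ∝ prior × likelihood:
  Condition Epsilon: 0.235 × 0.12 × 0.03 = 0.000846
  Condition Beta: 0.64 × 0.24 × 0.2 = 0.03072
  Condition Alpha: 0.125 × 0.2425 × 0.098 = 0.002970625
Total = 0.034536625.
P(Condition Beta | evidence) = 0.03072 / 0.034536625 ≈ 0.889.

0.889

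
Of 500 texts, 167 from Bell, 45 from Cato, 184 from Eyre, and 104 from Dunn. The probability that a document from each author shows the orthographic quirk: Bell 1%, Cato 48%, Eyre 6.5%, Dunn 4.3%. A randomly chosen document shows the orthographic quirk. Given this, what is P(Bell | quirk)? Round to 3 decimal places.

Unnormalized posteriors (prior × likelihood):
  Bell: 0.334 × 0.01 = 0.00334
  Cato: 0.09 × 0.48 = 0.0432
  Eyre: 0.368 × 0.065 = 0.02392
  Dunn: 0.208 × 0.043 = 0.008944
Sum = 0.079404.
P(Bell | evidence) = 0.00334 / 0.079404 ≈ 0.042.

0.042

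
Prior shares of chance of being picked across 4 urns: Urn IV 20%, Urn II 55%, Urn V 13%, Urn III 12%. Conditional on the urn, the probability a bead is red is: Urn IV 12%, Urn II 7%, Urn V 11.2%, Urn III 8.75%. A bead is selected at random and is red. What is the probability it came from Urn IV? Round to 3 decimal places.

0.274

Prior × likelihood for each hypothesis:
  Urn IV: 0.2 × 0.12 = 0.024
  Urn II: 0.55 × 0.07 = 0.0385
  Urn V: 0.13 × 0.112 = 0.01456
  Urn III: 0.12 × 0.0875 = 0.0105
Total = 0.08756.
P(Urn IV | evidence) = 0.024 / 0.08756 ≈ 0.274.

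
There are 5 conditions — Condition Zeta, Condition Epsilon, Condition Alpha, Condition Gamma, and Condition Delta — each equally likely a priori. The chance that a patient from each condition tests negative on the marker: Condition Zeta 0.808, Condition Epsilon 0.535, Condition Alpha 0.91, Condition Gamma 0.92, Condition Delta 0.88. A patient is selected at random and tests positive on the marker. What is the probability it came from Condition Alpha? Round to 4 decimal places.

Taking complements, P(marker-positive | each) = Condition Zeta 0.192, Condition Epsilon 0.465, Condition Alpha 0.09, Condition Gamma 0.08, Condition Delta 0.12.
Since the prior is uniform, the posterior is proportional to the likelihood:
  Condition Zeta: 0.192
  Condition Epsilon: 0.465
  Condition Alpha: 0.09
  Condition Gamma: 0.08
  Condition Delta: 0.12
Total = 0.947.
P(Condition Alpha | evidence) = 0.09 / 0.947 ≈ 0.0950.

0.0950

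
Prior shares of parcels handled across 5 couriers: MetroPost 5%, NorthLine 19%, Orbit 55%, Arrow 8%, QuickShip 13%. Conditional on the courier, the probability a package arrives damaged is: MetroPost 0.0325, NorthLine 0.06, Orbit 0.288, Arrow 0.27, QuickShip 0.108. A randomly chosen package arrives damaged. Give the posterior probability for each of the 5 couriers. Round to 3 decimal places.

MetroPost 0.008, NorthLine 0.055, Orbit 0.765, Arrow 0.104, QuickShip 0.068

By Bayes' rule, posterior ∝ prior × likelihood:
  MetroPost: 0.05 × 0.0325 = 0.001625
  NorthLine: 0.19 × 0.06 = 0.0114
  Orbit: 0.55 × 0.288 = 0.1584
  Arrow: 0.08 × 0.27 = 0.0216
  QuickShip: 0.13 × 0.108 = 0.01404
Normalizing constant = 0.207065.
P(MetroPost | damaged) = 0.001625/0.207065 ≈ 0.008
P(NorthLine | damaged) = 0.0114/0.207065 ≈ 0.055
P(Orbit | damaged) = 0.1584/0.207065 ≈ 0.765
P(Arrow | damaged) = 0.0216/0.207065 ≈ 0.104
P(QuickShip | damaged) = 0.01404/0.207065 ≈ 0.068
(Check: 0.008+0.055+0.765+0.104+0.068 = 1.000.)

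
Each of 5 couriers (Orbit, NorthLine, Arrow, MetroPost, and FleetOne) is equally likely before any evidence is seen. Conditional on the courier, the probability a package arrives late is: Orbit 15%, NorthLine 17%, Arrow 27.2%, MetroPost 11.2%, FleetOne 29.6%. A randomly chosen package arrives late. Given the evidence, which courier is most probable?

FleetOne

With a uniform prior (1/5 each), posterior ∝ likelihood:
  Orbit: 0.15
  NorthLine: 0.17
  Arrow: 0.272
  MetroPost: 0.112
  FleetOne: 0.296
Total = 1.
Largest term belongs to FleetOne, so FleetOne is most probable.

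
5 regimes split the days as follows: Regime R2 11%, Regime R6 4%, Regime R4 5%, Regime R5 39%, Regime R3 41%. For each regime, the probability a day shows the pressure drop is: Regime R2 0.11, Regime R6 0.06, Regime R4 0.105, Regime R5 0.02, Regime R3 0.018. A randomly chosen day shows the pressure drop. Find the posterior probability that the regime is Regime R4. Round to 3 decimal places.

Unnormalized posteriors (prior × likelihood):
  Regime R2: 0.11 × 0.11 = 0.0121
  Regime R6: 0.04 × 0.06 = 0.0024
  Regime R4: 0.05 × 0.105 = 0.00525
  Regime R5: 0.39 × 0.02 = 0.0078
  Regime R3: 0.41 × 0.018 = 0.00738
Sum = 0.03493.
P(Regime R4 | evidence) = 0.00525 / 0.03493 ≈ 0.150.

0.150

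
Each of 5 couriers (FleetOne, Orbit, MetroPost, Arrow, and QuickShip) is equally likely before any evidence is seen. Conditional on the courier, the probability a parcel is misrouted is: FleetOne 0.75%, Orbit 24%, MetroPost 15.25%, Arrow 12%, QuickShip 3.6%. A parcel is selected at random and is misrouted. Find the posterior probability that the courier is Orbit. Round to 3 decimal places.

0.432

Since the prior is uniform, the posterior is proportional to the likelihood:
  FleetOne: 0.0075
  Orbit: 0.24
  MetroPost: 0.1525
  Arrow: 0.12
  QuickShip: 0.036
Total = 0.556.
P(Orbit | evidence) = 0.24 / 0.556 ≈ 0.432.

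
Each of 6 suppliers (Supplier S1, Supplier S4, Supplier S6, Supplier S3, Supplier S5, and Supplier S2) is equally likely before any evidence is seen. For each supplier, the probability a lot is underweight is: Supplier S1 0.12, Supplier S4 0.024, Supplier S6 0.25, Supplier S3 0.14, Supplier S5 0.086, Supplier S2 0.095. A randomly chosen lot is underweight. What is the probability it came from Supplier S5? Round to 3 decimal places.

With a uniform prior (1/6 each), posterior ∝ likelihood:
  Supplier S1: 0.12
  Supplier S4: 0.024
  Supplier S6: 0.25
  Supplier S3: 0.14
  Supplier S5: 0.086
  Supplier S2: 0.095
Sum = 0.715.
P(Supplier S5 | evidence) = 0.086 / 0.715 ≈ 0.120.

0.120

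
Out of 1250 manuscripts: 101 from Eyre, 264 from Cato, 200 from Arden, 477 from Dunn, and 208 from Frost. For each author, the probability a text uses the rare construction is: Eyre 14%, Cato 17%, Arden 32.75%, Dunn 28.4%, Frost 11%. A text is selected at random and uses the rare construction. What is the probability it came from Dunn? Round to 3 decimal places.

0.479

By Bayes' rule, posterior ∝ prior × likelihood:
  Eyre: 0.0808 × 0.14 = 0.011312
  Cato: 0.2112 × 0.17 = 0.035904
  Arden: 0.16 × 0.3275 = 0.0524
  Dunn: 0.3816 × 0.284 = 0.1083744
  Frost: 0.1664 × 0.11 = 0.018304
Total = 0.2262944.
P(Dunn | evidence) = 0.1083744 / 0.2262944 ≈ 0.479.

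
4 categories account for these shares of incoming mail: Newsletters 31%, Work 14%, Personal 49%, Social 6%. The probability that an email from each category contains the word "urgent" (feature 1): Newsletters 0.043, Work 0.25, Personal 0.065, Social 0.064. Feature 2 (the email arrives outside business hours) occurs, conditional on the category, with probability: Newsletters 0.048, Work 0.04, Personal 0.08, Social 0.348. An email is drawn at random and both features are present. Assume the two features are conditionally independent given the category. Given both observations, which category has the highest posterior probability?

Personal

By Bayes' rule, posterior ∝ prior × likelihood:
  Newsletters: 0.31 × 0.043 × 0.048 = 0.00063984
  Work: 0.14 × 0.25 × 0.04 = 0.0014
  Personal: 0.49 × 0.065 × 0.08 = 0.002548
  Social: 0.06 × 0.064 × 0.348 = 0.00133632
Normalizing constant = 0.00592416.
Largest term belongs to Personal, so Personal is most probable.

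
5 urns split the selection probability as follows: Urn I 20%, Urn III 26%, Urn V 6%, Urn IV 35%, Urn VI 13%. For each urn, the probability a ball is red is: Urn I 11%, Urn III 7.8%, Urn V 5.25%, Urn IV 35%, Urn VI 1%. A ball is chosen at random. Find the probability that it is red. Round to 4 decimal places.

Unnormalized posteriors (prior × likelihood):
  Urn I: 0.2 × 0.11 = 0.022
  Urn III: 0.26 × 0.078 = 0.02028
  Urn V: 0.06 × 0.0525 = 0.00315
  Urn IV: 0.35 × 0.35 = 0.1225
  Urn VI: 0.13 × 0.01 = 0.0013
P(red) = 0.022 + 0.02028 + 0.00315 + 0.1225 + 0.0013 = 0.16923 → 0.1692.

0.1692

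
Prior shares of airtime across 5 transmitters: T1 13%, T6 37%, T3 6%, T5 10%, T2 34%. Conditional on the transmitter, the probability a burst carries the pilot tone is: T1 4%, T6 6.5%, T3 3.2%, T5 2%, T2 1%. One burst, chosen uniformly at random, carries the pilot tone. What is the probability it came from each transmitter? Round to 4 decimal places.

By Bayes' rule, posterior ∝ prior × likelihood:
  T1: 0.13 × 0.04 = 0.0052
  T6: 0.37 × 0.065 = 0.02405
  T3: 0.06 × 0.032 = 0.00192
  T5: 0.1 × 0.02 = 0.002
  T2: 0.34 × 0.01 = 0.0034
Total = 0.03657.
P(T1 | pilot) = 0.0052/0.03657 ≈ 0.1422
P(T6 | pilot) = 0.02405/0.03657 ≈ 0.6576
P(T3 | pilot) = 0.00192/0.03657 ≈ 0.0525
P(T5 | pilot) = 0.002/0.03657 ≈ 0.0547
P(T2 | pilot) = 0.0034/0.03657 ≈ 0.0930

T1 0.1422, T6 0.6576, T3 0.0525, T5 0.0547, T2 0.0930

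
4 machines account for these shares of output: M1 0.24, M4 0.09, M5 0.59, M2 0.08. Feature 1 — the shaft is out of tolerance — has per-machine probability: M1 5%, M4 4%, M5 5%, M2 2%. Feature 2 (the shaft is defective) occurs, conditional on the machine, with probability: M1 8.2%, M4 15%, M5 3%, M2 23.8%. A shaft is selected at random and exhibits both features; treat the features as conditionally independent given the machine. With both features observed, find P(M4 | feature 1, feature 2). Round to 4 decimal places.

By Bayes' rule, posterior ∝ prior × likelihood:
  M1: 0.24 × 0.05 × 0.082 = 0.000984
  M4: 0.09 × 0.04 × 0.15 = 0.00054
  M5: 0.59 × 0.05 × 0.03 = 0.000885
  M2: 0.08 × 0.02 × 0.238 = 0.0003808
Sum = 0.0027898.
P(M4 | evidence) = 0.00054 / 0.0027898 ≈ 0.1936.

0.1936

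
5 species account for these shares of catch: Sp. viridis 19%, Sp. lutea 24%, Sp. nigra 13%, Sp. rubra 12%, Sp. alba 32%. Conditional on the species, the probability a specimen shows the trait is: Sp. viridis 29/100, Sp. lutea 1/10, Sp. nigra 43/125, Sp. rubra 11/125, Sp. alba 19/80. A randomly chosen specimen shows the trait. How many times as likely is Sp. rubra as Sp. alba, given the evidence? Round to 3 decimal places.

0.139

Compute prior × likelihood for every hypothesis:
  Sp. viridis: 0.19 × 0.29 = 0.0551
  Sp. lutea: 0.24 × 0.1 = 0.024
  Sp. nigra: 0.13 × 0.344 = 0.04472
  Sp. rubra: 0.12 × 0.088 = 0.01056
  Sp. alba: 0.32 × 0.2375 = 0.076
Total = 0.21038.
The ratio is 0.01056 / 0.076 (the normalizer cancels) = 0.139.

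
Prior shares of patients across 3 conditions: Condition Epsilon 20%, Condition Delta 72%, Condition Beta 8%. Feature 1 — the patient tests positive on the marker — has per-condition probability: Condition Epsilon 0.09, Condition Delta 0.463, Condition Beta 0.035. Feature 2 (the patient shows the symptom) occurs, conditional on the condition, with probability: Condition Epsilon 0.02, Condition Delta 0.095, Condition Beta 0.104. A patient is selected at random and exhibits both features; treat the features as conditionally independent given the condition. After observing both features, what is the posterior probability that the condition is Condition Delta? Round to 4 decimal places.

Compute prior × likelihood for every hypothesis:
  Condition Epsilon: 0.2 × 0.09 × 0.02 = 0.00036
  Condition Delta: 0.72 × 0.463 × 0.095 = 0.0316692
  Condition Beta: 0.08 × 0.035 × 0.104 = 0.0002912
Normalizing constant = 0.0323204.
P(Condition Delta | evidence) = 0.0316692 / 0.0323204 ≈ 0.9799.

0.9799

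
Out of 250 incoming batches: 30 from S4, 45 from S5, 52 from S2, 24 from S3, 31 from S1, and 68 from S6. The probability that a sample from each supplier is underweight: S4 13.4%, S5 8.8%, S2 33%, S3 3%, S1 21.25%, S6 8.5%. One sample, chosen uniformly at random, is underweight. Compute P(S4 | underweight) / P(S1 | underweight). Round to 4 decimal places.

By Bayes' rule, posterior ∝ prior × likelihood:
  S4: 0.12 × 0.134 = 0.01608
  S5: 0.18 × 0.088 = 0.01584
  S2: 0.208 × 0.33 = 0.06864
  S3: 0.096 × 0.03 = 0.00288
  S1: 0.124 × 0.2125 = 0.02635
  S6: 0.272 × 0.085 = 0.02312
Normalizing constant = 0.15291.
The ratio is 0.01608 / 0.02635 (the normalizer cancels) = 0.6102.

0.6102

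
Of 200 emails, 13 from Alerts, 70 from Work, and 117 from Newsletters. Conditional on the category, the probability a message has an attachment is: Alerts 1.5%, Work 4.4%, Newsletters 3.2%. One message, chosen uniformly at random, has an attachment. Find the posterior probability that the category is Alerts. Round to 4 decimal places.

0.0278

Unnormalized posteriors (prior × likelihood):
  Alerts: 0.065 × 0.015 = 0.000975
  Work: 0.35 × 0.044 = 0.0154
  Newsletters: 0.585 × 0.032 = 0.01872
Normalizing constant = 0.035095.
P(Alerts | evidence) = 0.000975 / 0.035095 ≈ 0.0278.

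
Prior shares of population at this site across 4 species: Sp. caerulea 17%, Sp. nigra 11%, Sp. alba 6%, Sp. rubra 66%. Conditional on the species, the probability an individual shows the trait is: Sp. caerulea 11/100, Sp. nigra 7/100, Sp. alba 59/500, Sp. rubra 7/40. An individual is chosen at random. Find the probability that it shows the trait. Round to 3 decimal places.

0.149

Compute prior × likelihood for every hypothesis:
  Sp. caerulea: 0.17 × 0.11 = 0.0187
  Sp. nigra: 0.11 × 0.07 = 0.0077
  Sp. alba: 0.06 × 0.118 = 0.00708
  Sp. rubra: 0.66 × 0.175 = 0.1155
P(trait) = 0.0187 + 0.0077 + 0.00708 + 0.1155 = 0.14898 → 0.149.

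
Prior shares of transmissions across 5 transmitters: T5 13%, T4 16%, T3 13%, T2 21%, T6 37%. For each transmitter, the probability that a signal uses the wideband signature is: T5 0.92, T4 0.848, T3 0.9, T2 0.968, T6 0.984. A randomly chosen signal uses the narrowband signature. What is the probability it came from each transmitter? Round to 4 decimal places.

T5 0.1723, T4 0.4029, T3 0.2154, T2 0.1113, T6 0.0981

Taking complements, P(narrowband | each) = T5 0.08, T4 0.152, T3 0.1, T2 0.032, T6 0.016.
Unnormalized posteriors (prior × likelihood):
  T5: 0.13 × 0.08 = 0.0104
  T4: 0.16 × 0.152 = 0.02432
  T3: 0.13 × 0.1 = 0.013
  T2: 0.21 × 0.032 = 0.00672
  T6: 0.37 × 0.016 = 0.00592
Normalizing constant = 0.06036.
P(T5 | narrowband) = 0.0104/0.06036 ≈ 0.1723
P(T4 | narrowband) = 0.02432/0.06036 ≈ 0.4029
P(T3 | narrowband) = 0.013/0.06036 ≈ 0.2154
P(T2 | narrowband) = 0.00672/0.06036 ≈ 0.1113
P(T6 | narrowband) = 0.00592/0.06036 ≈ 0.0981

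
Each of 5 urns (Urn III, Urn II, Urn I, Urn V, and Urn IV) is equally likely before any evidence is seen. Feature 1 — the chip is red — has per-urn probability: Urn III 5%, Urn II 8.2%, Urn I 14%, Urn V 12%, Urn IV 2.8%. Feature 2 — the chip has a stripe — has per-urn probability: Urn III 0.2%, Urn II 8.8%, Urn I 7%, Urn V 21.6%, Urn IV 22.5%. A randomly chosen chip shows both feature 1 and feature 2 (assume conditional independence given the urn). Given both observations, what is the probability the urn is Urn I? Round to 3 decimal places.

With a uniform prior (1/5 each), posterior ∝ likelihood:
  Urn III: 0.05 × 0.002 = 0.0001
  Urn II: 0.082 × 0.088 = 0.007216
  Urn I: 0.14 × 0.07 = 0.0098
  Urn V: 0.12 × 0.216 = 0.02592
  Urn IV: 0.028 × 0.225 = 0.0063
Normalizing constant = 0.049336.
P(Urn I | evidence) = 0.0098 / 0.049336 ≈ 0.199.

0.199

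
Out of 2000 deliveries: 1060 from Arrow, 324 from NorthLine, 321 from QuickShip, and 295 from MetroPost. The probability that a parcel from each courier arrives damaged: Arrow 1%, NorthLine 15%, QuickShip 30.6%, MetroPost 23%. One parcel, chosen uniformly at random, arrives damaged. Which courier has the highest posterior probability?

Prior × likelihood for each hypothesis:
  Arrow: 0.53 × 0.01 = 0.0053
  NorthLine: 0.162 × 0.15 = 0.0243
  QuickShip: 0.1605 × 0.306 = 0.049113
  MetroPost: 0.1475 × 0.23 = 0.033925
Sum = 0.112638.
Largest term belongs to QuickShip, so QuickShip is most probable.

QuickShip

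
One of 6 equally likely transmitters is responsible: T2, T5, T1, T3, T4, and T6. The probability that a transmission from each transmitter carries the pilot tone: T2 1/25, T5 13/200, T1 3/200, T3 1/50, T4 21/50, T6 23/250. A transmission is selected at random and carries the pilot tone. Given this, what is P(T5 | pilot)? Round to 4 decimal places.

With a uniform prior (1/6 each), posterior ∝ likelihood:
  T2: 0.04
  T5: 0.065
  T1: 0.015
  T3: 0.02
  T4: 0.42
  T6: 0.092
Normalizing constant = 0.652.
P(T5 | evidence) = 0.065 / 0.652 ≈ 0.0997.

0.0997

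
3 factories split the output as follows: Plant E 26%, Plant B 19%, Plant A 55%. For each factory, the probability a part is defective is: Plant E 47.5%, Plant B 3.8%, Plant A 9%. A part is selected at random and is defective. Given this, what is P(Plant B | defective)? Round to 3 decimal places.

Compute prior × likelihood for every hypothesis:
  Plant E: 0.26 × 0.475 = 0.1235
  Plant B: 0.19 × 0.038 = 0.00722
  Plant A: 0.55 × 0.09 = 0.0495
Normalizing constant = 0.18022.
P(Plant B | evidence) = 0.00722 / 0.18022 ≈ 0.040.

0.040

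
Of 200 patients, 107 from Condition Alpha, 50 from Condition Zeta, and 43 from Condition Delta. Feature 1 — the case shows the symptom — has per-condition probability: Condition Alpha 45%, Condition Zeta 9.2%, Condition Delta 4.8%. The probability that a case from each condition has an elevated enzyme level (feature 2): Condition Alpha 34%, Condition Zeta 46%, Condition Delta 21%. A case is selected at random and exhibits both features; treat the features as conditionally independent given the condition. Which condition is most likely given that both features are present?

Condition Alpha

By Bayes' rule, posterior ∝ prior × likelihood:
  Condition Alpha: 0.535 × 0.45 × 0.34 = 0.081855
  Condition Zeta: 0.25 × 0.092 × 0.46 = 0.01058
  Condition Delta: 0.215 × 0.048 × 0.21 = 0.0021672
Sum = 0.0946022.
Largest term belongs to Condition Alpha, so Condition Alpha is most probable.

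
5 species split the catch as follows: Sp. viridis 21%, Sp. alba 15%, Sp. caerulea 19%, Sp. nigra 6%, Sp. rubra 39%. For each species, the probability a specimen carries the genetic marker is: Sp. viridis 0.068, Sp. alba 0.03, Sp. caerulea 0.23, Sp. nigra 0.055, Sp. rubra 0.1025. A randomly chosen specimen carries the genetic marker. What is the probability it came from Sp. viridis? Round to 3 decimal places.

0.135

Prior × likelihood for each hypothesis:
  Sp. viridis: 0.21 × 0.068 = 0.01428
  Sp. alba: 0.15 × 0.03 = 0.0045
  Sp. caerulea: 0.19 × 0.23 = 0.0437
  Sp. nigra: 0.06 × 0.055 = 0.0033
  Sp. rubra: 0.39 × 0.1025 = 0.039975
Sum = 0.105755.
P(Sp. viridis | evidence) = 0.01428 / 0.105755 ≈ 0.135.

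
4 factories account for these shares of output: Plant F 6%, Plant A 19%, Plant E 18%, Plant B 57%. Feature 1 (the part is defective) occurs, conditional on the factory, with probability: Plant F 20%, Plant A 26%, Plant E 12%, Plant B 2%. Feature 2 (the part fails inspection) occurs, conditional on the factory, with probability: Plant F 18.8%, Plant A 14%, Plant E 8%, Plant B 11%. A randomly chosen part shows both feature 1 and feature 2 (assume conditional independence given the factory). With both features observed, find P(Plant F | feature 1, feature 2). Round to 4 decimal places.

By Bayes' rule, posterior ∝ prior × likelihood:
  Plant F: 0.06 × 0.2 × 0.188 = 0.002256
  Plant A: 0.19 × 0.26 × 0.14 = 0.006916
  Plant E: 0.18 × 0.12 × 0.08 = 0.001728
  Plant B: 0.57 × 0.02 × 0.11 = 0.001254
Normalizing constant = 0.012154.
P(Plant F | evidence) = 0.002256 / 0.012154 ≈ 0.1856.

0.1856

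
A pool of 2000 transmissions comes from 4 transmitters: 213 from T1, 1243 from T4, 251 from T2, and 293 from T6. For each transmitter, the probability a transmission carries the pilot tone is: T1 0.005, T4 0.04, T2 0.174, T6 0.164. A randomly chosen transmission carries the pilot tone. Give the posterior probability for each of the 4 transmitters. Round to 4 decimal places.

Unnormalized posteriors (prior × likelihood):
  T1: 0.1065 × 0.005 = 0.0005325
  T4: 0.6215 × 0.04 = 0.02486
  T2: 0.1255 × 0.174 = 0.021837
  T6: 0.1465 × 0.164 = 0.024026
Sum = 0.0712555.
P(T1 | pilot) = 0.0005325/0.0712555 ≈ 0.0075
P(T4 | pilot) = 0.02486/0.0712555 ≈ 0.3489
P(T2 | pilot) = 0.021837/0.0712555 ≈ 0.3065
P(T6 | pilot) = 0.024026/0.0712555 ≈ 0.3372
(Check: 0.0075+0.3489+0.3065+0.3372 = 1.0001.)

T1 0.0075, T4 0.3489, T2 0.3065, T6 0.3372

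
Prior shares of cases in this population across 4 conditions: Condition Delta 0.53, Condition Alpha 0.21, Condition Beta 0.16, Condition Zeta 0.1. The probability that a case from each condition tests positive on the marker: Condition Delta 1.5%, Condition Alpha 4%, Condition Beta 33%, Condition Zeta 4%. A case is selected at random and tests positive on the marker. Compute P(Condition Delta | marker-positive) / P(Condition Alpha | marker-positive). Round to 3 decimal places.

Compute prior × likelihood for every hypothesis:
  Condition Delta: 0.53 × 0.015 = 0.00795
  Condition Alpha: 0.21 × 0.04 = 0.0084
  Condition Beta: 0.16 × 0.33 = 0.0528
  Condition Zeta: 0.1 × 0.04 = 0.004
Normalizing constant = 0.07315.
The ratio is 0.00795 / 0.0084 (the normalizer cancels) = 0.946.

0.946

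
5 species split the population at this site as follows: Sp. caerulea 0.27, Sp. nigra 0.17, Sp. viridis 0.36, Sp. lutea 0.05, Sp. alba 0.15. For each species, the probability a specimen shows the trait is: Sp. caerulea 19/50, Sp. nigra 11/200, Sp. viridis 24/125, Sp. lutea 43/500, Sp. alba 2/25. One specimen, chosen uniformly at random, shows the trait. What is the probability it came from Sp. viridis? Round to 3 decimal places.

By Bayes' rule, posterior ∝ prior × likelihood:
  Sp. caerulea: 0.27 × 0.38 = 0.1026
  Sp. nigra: 0.17 × 0.055 = 0.00935
  Sp. viridis: 0.36 × 0.192 = 0.06912
  Sp. lutea: 0.05 × 0.086 = 0.0043
  Sp. alba: 0.15 × 0.08 = 0.012
Sum = 0.19737.
P(Sp. viridis | evidence) = 0.06912 / 0.19737 ≈ 0.350.

0.350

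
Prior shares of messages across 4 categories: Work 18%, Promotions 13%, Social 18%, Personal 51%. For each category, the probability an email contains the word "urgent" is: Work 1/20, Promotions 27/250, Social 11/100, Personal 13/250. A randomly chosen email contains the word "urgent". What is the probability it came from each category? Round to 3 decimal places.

Work 0.130, Promotions 0.202, Social 0.285, Personal 0.382

Compute prior × likelihood for every hypothesis:
  Work: 0.18 × 0.05 = 0.009
  Promotions: 0.13 × 0.108 = 0.01404
  Social: 0.18 × 0.11 = 0.0198
  Personal: 0.51 × 0.052 = 0.02652
Normalizing constant = 0.06936.
P(Work | urgent-flag) = 0.009/0.06936 ≈ 0.130
P(Promotions | urgent-flag) = 0.01404/0.06936 ≈ 0.202
P(Social | urgent-flag) = 0.0198/0.06936 ≈ 0.285
P(Personal | urgent-flag) = 0.02652/0.06936 ≈ 0.382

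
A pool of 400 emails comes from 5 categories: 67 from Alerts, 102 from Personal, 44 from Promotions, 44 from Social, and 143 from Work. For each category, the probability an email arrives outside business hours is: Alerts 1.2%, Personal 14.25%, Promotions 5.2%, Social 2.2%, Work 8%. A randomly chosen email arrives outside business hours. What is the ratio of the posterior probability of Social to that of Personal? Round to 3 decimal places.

0.067

Unnormalized posteriors (prior × likelihood):
  Alerts: 0.1675 × 0.012 = 0.00201
  Personal: 0.255 × 0.1425 = 0.0363375
  Promotions: 0.11 × 0.052 = 0.00572
  Social: 0.11 × 0.022 = 0.00242
  Work: 0.3575 × 0.08 = 0.0286
Normalizing constant = 0.0750875.
The ratio is 0.00242 / 0.0363375 (the normalizer cancels) = 0.067.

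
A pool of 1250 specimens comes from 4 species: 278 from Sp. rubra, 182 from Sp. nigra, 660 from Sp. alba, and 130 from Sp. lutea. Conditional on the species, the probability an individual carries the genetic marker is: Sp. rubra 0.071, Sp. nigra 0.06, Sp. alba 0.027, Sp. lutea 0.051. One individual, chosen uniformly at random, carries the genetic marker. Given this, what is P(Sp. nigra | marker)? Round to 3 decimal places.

0.198

By Bayes' rule, posterior ∝ prior × likelihood:
  Sp. rubra: 0.2224 × 0.071 = 0.0157904
  Sp. nigra: 0.1456 × 0.06 = 0.008736
  Sp. alba: 0.528 × 0.027 = 0.014256
  Sp. lutea: 0.104 × 0.051 = 0.005304
Sum = 0.0440864.
P(Sp. nigra | evidence) = 0.008736 / 0.0440864 ≈ 0.198.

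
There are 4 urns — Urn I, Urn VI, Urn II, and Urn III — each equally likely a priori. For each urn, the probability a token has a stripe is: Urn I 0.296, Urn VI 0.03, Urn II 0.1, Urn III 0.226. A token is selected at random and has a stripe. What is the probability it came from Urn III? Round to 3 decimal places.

0.347

With a uniform prior (1/4 each), posterior ∝ likelihood:
  Urn I: 0.296
  Urn VI: 0.03
  Urn II: 0.1
  Urn III: 0.226
Sum = 0.652.
P(Urn III | evidence) = 0.226 / 0.652 ≈ 0.347.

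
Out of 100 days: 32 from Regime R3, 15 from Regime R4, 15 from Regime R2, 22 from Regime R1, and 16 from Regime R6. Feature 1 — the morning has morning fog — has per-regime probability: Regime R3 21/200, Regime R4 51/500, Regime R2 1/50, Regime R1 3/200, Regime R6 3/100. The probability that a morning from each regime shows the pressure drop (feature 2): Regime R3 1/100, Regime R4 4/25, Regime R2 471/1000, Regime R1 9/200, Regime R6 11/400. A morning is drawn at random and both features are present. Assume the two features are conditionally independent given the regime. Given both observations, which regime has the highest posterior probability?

Regime R4

Unnormalized posteriors (prior × likelihood):
  Regime R3: 0.32 × 0.105 × 0.01 = 0.000336
  Regime R4: 0.15 × 0.102 × 0.16 = 0.002448
  Regime R2: 0.15 × 0.02 × 0.471 = 0.001413
  Regime R1: 0.22 × 0.015 × 0.045 = 0.0001485
  Regime R6: 0.16 × 0.03 × 0.0275 = 0.000132
Total = 0.0044775.
Largest term belongs to Regime R4, so Regime R4 is most probable.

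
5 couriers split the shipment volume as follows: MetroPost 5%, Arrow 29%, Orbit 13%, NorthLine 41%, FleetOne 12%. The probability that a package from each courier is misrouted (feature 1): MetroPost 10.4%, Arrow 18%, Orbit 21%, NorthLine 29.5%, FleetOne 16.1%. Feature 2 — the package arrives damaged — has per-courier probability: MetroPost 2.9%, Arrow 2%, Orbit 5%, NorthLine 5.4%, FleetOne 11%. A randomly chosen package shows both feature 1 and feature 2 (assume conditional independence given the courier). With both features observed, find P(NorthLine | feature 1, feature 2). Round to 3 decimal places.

0.582

Prior × likelihood for each hypothesis:
  MetroPost: 0.05 × 0.104 × 0.029 = 0.0001508
  Arrow: 0.29 × 0.18 × 0.02 = 0.001044
  Orbit: 0.13 × 0.21 × 0.05 = 0.001365
  NorthLine: 0.41 × 0.295 × 0.054 = 0.0065313
  FleetOne: 0.12 × 0.161 × 0.11 = 0.0021252
Sum = 0.0112163.
P(NorthLine | evidence) = 0.0065313 / 0.0112163 ≈ 0.582.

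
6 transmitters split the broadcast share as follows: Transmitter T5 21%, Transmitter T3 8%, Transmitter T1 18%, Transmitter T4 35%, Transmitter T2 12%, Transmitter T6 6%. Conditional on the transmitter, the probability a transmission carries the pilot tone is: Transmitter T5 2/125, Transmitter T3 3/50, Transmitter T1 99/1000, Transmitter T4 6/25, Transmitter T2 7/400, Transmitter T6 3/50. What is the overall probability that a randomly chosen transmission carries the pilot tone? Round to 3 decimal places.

Unnormalized posteriors (prior × likelihood):
  Transmitter T5: 0.21 × 0.016 = 0.00336
  Transmitter T3: 0.08 × 0.06 = 0.0048
  Transmitter T1: 0.18 × 0.099 = 0.01782
  Transmitter T4: 0.35 × 0.24 = 0.084
  Transmitter T2: 0.12 × 0.0175 = 0.0021
  Transmitter T6: 0.06 × 0.06 = 0.0036
P(pilot) = 0.00336 + 0.0048 + 0.01782 + 0.084 + 0.0021 + 0.0036 = 0.11568 → 0.116.

0.116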